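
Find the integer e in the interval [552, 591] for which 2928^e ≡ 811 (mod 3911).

564

Compute 2928^552 mod 3911 = 2622, then multiply by 2928 repeatedly:
  2928^552=2622  2928^553=3834  2928^554=1382  2928^555=2522  2928^556=448
  2928^557=1559  2928^558=615  2928^559=1660  2928^560=3018  2928^561=1755
  2928^562=3497  2928^563=218  2928^564=811
Found 811 at exponent 564.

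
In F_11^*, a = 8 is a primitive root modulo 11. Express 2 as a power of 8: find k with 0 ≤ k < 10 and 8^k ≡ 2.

7

Successive powers of 8 modulo 11:
  8^0=1  8^1=8  8^2=9  8^3=6  8^4=4  8^5=10
  8^6=3  8^7=2
So 8^7 ≡ 2 (mod 11), giving k = 7.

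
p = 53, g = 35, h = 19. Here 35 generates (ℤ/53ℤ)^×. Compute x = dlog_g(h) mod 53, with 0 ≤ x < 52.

Baby-step giant-step with m = ceil(sqrt(52)) = 8.
Baby table (35^j mod 53 for j=0..7):
  0:1  1:35  2:6  3:51  4:36  5:41  6:4  7:34
Giant step factor: 35^(-8) ≡ 42 (mod 53).
Scan 19·42^i mod 53 for i = 0, 1, …:
  i=0: 19   i=1: 3   i=2: 20   i=3: 45
  i=4: 35
Match at i=4, j=1: x = 4·8 + 1 = 33.

33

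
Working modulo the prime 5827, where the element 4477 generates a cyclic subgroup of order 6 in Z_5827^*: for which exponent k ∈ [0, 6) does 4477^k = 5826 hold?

Successive powers of 4477 modulo 5827:
  4477^0=1  4477^1=4477  4477^2=4476  4477^3=5826
So 4477^3 ≡ 5826 (mod 5827), giving k = 3.

3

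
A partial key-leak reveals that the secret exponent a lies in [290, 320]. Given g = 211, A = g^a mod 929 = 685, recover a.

Compute 211^290 mod 929 = 46, then multiply by 211 repeatedly:
  211^290=46  211^291=416  211^292=450  211^293=192  211^294=565
  211^295=303  211^296=761  211^297=783  211^298=780  211^299=147
  211^300=360  211^301=711  211^302=452  211^303=614  211^304=423
  211^305=69  211^306=624  211^307=675  211^308=288  211^309=383
  211^310=919  211^311=677  211^312=710  211^313=241  211^314=685
Found 685 at exponent 314.

314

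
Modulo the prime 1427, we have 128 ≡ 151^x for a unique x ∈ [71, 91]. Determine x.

85

Compute 151^71 mod 1427 = 696, then multiply by 151 repeatedly:
  151^71=696  151^72=925  151^73=1256  151^74=1292  151^75=1020
  151^76=1331  151^77=1201  151^78=122  151^79=1298  151^80=499
  151^81=1145  151^82=228  151^83=180  151^84=67  151^85=128
Found 128 at exponent 85.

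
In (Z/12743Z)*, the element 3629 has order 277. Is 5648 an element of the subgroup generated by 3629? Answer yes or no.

yes

5648 ∈ ⟨3629⟩ iff 5648^277 ≡ 1 (mod 12743), since |⟨3629⟩| = 277.
5648^277 mod 12743 = 1.
Since 1 = 1, 5648 lies in the subgroup.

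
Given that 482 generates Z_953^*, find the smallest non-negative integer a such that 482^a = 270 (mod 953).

320

Baby-step giant-step with m = ceil(sqrt(952)) = 31.
Baby table (482^j mod 953 for j=0..30):
  0:1  1:482  2:745  3:762  4:379  5:655  6:267  7:39
  8:691  9:465  10:175  11:486  12:767  13:883  14:568  15:265
  16:28  17:154  18:847  19:370  20:129  21:233  22:805  23:139
  24:288  25:631  26:135  27:266  28:510  29:899  30:656
Giant step factor: 482^(-31) ≡ 640 (mod 953).
Scan 270·640^i mod 953 for i = 0, 1, …:
  i=0: 270   i=1: 307   i=2: 162   i=3: 756
  i=4: 669   i=5: 263   i=6: 592   i=7: 539
  i=8: 927   i=9: 514   i=10: 175
Match at i=10, j=10: a = 10·31 + 10 = 320.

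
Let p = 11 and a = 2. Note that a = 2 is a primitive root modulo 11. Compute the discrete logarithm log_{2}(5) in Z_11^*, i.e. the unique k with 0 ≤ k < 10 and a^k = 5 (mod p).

Successive powers of 2 modulo 11:
  2^0=1  2^1=2  2^2=4  2^3=8  2^4=5
So 2^4 ≡ 5 (mod 11), giving k = 4.

4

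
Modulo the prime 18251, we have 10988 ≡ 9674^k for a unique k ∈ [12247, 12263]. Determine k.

12263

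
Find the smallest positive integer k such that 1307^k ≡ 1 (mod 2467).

1233

The order of 1307 must divide p − 1 = 2466 = 2 · 3^2 · 137.
Divisors: 1, 2, 3, 6, 9, 18, 137, 274, 411, 822, 1233, 2466.
Check each in increasing order: 1307^1 ≡ 1307;  1307^2 ≡ 1085;  1307^3 ≡ 2037;  1307^6 ≡ 2342;  1307^9 ≡ 1943;  1307^18 ≡ 739;  1307^137 ≡ 1165;  1307^274 ≡ 375;  1307^411 ≡ 216;  1307^822 ≡ 2250;  1307^1233 ≡ 1.
Smallest exponent giving 1 is 1233.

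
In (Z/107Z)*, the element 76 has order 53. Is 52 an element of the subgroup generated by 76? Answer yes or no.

yes

52 ∈ ⟨76⟩ iff 52^53 ≡ 1 (mod 107), since |⟨76⟩| = 53.
52^53 mod 107 = 1.
Since 1 = 1, 52 lies in the subgroup.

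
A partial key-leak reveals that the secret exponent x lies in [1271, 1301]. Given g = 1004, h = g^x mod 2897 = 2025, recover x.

1286

Compute 1004^1271 mod 2897 = 2108, then multiply by 1004 repeatedly:
  1004^1271=2108  1004^1272=1622  1004^1273=374  1004^1274=1783  1004^1275=2683
  1004^1276=2419  1004^1277=990  1004^1278=289  1004^1279=456  1004^1280=98
  1004^1281=2791  1004^1282=765  1004^1283=355  1004^1284=89  1004^1285=2446
  1004^1286=2025
Found 2025 at exponent 1286.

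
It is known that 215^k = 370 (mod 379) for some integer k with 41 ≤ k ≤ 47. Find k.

41

Compute 215^41 mod 379 = 370, then multiply by 215 repeatedly:
  215^41=370
Found 370 at exponent 41.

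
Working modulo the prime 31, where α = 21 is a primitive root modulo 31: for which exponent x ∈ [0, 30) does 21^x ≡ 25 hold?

Successive powers of 21 modulo 31:
  21^0=1  21^1=21  21^2=7  21^3=23  21^4=18  21^5=6
  21^6=2  21^7=11  21^8=14  21^9=15  21^10=5  21^11=12
  21^12=4  21^13=22  21^14=28  21^15=30  21^16=10  21^17=24
  21^18=8  21^19=13  21^20=25
So 21^20 ≡ 25 (mod 31), giving x = 20.

20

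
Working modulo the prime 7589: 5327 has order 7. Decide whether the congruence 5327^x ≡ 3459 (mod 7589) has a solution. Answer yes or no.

yes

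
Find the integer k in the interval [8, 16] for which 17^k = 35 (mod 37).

13

Compute 17^8 mod 37 = 33, then multiply by 17 repeatedly:
  17^8=33  17^9=6  17^10=28  17^11=32  17^12=26
  17^13=35
Found 35 at exponent 13.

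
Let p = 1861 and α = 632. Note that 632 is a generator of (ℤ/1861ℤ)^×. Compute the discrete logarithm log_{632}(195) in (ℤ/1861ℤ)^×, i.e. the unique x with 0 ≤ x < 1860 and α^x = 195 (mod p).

Baby-step giant-step with m = ceil(sqrt(1860)) = 44.
Baby table (632^j mod 1861 for j=0..43):
  0:1  1:632  2:1170  3:623  4:1065  5:1259  6:1041  7:979
  8:876  9:915  10:1370  11:475  12:579  13:1172  14:26  15:1544
  16:644  17:1310  18:1636  19:1097  20:1012  21:1261  22:444  23:1458
  24:261  25:1184  26:166  27:696  28:676  29:1063  30:1856  31:562
  32:1594  33:607  34:258  35:1149  36:378  37:688  38:1203  39:1008
  40:594  41:1347  42:827  43:1584
Giant step factor: 632^(-44) ≡ 1589 (mod 1861).
Scan 195·1589^i mod 1861 for i = 0, 1, …:
  i=0: 195   i=1: 929   i=2: 408   i=3: 684
  i=4: 52   i=5: 744   i=6: 481   i=7: 1299
  i=8: 262   i=9: 1315     …   i=27: 1749
  i=28: 688
Match at i=28, j=37: x = 28·44 + 37 = 1269.

1269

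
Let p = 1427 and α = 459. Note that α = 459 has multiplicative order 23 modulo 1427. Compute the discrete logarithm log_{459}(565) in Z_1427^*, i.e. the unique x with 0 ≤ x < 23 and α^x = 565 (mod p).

Successive powers of 459 modulo 1427:
  459^0=1  459^1=459  459^2=912  459^3=497  459^4=1230  459^5=905
  459^6=138  459^7=554  459^8=280  459^9=90  459^10=1354  459^11=741
  459^12=493  459^13=821  459^14=111  459^15=1004  459^16=1342  459^17=941
  459^18=965  459^19=565
So 459^19 ≡ 565 (mod 1427), giving x = 19.

19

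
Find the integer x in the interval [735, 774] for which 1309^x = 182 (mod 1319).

763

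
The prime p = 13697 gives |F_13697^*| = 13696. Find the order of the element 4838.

13696

The order of 4838 must divide p − 1 = 13696 = 2^7 · 107.
Divisors: 1, 2, 4, 8, 16, 32, 64, 107, 128, 214, 428, 856, 1712, 3424, 6848, 13696.
Check each in increasing order: 4838^1 ≡ 4838;  4838^2 ≡ 11768;  4838^4 ≡ 9154;  4838^8 ≡ 11167;  4838^16 ≡ 4401;  4838^32 ≡ 1243;  4838^64 ≡ 10985;  4838^107 ≡ 6637;  4838^128 ≡ 13352;  4838^214 ≡ 217;  4838^428 ≡ 5998;  4838^856 ≡ 7682;  4838^1712 ≡ 6448;  4838^3424 ≡ 6309;  4838^6848 ≡ 13696;  4838^13696 ≡ 1.
Smallest exponent giving 1 is 13696.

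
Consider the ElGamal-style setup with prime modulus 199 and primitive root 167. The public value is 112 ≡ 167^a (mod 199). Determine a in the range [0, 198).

Baby-step giant-step with m = ceil(sqrt(198)) = 15.
Baby table (167^j mod 199 for j=0..14):
  0:1  1:167  2:29  3:67  4:45  5:152  6:111  7:30
  8:35  9:74  10:20  11:156  12:182  13:146  14:104
Giant step factor: 167^(-15) ≡ 76 (mod 199).
Scan 112·76^i mod 199 for i = 0, 1, …:
  i=0: 112   i=1: 154   i=2: 162   i=3: 173
  i=4: 14   i=5: 69   i=6: 70   i=7: 146
Match at i=7, j=13: a = 7·15 + 13 = 118.

118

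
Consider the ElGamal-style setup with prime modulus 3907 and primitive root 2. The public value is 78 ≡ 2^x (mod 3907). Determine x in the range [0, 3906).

3009

Baby-step giant-step with m = ceil(sqrt(3906)) = 63.
Baby table (2^j mod 3907 for j=0..62):
  0:1  1:2  2:4  3:8  4:16  5:32  6:64  7:128
  8:256  9:512  10:1024  11:2048  12:189  13:378  14:756  15:1512
  16:3024  17:2141  18:375  19:750  20:1500  21:3000  22:2093  23:279
  24:558  25:1116  26:2232  27:557  28:1114  29:2228  30:549  31:1098
  32:2196  33:485  34:970  35:1940  36:3880  37:3853  38:3799  39:3691
  40:3475  41:3043  42:2179  43:451  44:902  45:1804  46:3608  47:3309
  48:2711  49:1515  50:3030  51:2153  52:399  53:798  54:1596  55:3192
  56:2477  57:1047  58:2094  59:281  60:562  61:1124  62:2248
Giant step factor: 2^(-63) ≡ 199 (mod 3907).
Scan 78·199^i mod 3907 for i = 0, 1, …:
  i=0: 78   i=1: 3801   i=2: 2348   i=3: 2319
  i=4: 455   i=5: 684   i=6: 3278   i=7: 3760
  i=8: 2003   i=9: 83     …   i=46: 2723
  i=47: 2711
Match at i=47, j=48: x = 47·63 + 48 = 3009.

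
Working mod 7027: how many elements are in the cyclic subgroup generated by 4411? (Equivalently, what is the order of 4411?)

3513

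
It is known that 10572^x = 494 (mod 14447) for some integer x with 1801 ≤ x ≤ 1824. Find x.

1809

Compute 10572^1801 mod 14447 = 6434, then multiply by 10572 repeatedly:
  10572^1801=6434  10572^1802=3772  10572^1803=3864  10572^1804=8539  10572^1805=9452
  10572^1806=11092  10572^1807=12772  10572^1808=3922  10572^1809=494
Found 494 at exponent 1809.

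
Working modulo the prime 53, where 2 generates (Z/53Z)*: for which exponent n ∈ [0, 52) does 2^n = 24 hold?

20

Successive powers of 2 modulo 53:
  2^0=1  2^1=2  2^2=4  2^3=8  2^4=16  2^5=32
  2^6=11  2^7=22  2^8=44  2^9=35  2^10=17  2^11=34
  2^12=15  2^13=30  2^14=7  2^15=14  2^16=28  2^17=3
  2^18=6  2^19=12  2^20=24
So 2^20 ≡ 24 (mod 53), giving n = 20.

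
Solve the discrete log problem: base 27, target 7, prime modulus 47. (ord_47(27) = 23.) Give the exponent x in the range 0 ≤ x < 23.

Successive powers of 27 modulo 47:
  27^0=1  27^1=27  27^2=24  27^3=37  27^4=12  27^5=42
  27^6=6  27^7=21  27^8=3  27^9=34  27^10=25  27^11=17
  27^12=36  27^13=32  27^14=18  27^15=16  27^16=9  27^17=8
  27^18=28  27^19=4  27^20=14  27^21=2  27^22=7
So 27^22 ≡ 7 (mod 47), giving x = 22.

22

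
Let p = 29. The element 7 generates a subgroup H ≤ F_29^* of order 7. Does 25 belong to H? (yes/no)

yes

⟨7⟩ has order 7; its elements mod 29 are {1, 7, 16, 20, 23, 24, 25}.
25 is in this set.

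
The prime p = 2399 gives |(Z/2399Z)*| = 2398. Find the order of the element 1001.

The order of 1001 must divide p − 1 = 2398 = 2 · 11 · 109.
Divisors: 1, 2, 11, 22, 109, 218, 1199, 2398.
Check each in increasing order: 1001^1 ≡ 1001;  1001^2 ≡ 1618;  1001^11 ≡ 519;  1001^22 ≡ 673;  1001^109 ≡ 1430;  1001^218 ≡ 952;  1001^1199 ≡ 1.
Smallest exponent giving 1 is 1199.

1199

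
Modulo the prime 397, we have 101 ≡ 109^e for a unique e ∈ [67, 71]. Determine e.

71

Compute 109^67 mod 397 = 264, then multiply by 109 repeatedly:
  109^67=264  109^68=192  109^69=284  109^70=387  109^71=101
Found 101 at exponent 71.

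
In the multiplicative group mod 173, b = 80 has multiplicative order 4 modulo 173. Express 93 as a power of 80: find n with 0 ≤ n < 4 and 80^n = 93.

Successive powers of 80 modulo 173:
  80^0=1  80^1=80  80^2=172  80^3=93
So 80^3 ≡ 93 (mod 173), giving n = 3.

3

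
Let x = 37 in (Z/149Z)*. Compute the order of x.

37

The order of 37 must divide p − 1 = 148 = 2^2 · 37.
Divisors: 1, 2, 4, 37, 74, 148.
Check each in increasing order: 37^1 ≡ 37;  37^2 ≡ 28;  37^4 ≡ 39;  37^37 ≡ 1.
Smallest exponent giving 1 is 37.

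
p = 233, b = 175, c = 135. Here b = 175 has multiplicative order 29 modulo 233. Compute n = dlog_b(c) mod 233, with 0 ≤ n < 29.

23

Successive powers of 175 modulo 233:
  175^0=1  175^1=175  175^2=102  175^3=142  175^4=152  175^5=38
  175^6=126  175^7=148  175^8=37  175^9=184  175^10=46  175^11=128
  175^12=32  175^13=8  175^14=2  175^15=117  175^16=204  175^17=51
  175^18=71  175^19=76  175^20=19  175^21=63  175^22=74  175^23=135
So 175^23 ≡ 135 (mod 233), giving n = 23.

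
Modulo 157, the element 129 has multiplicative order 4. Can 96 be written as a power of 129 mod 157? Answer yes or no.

⟨129⟩ has order 4; its elements mod 157 are {1, 28, 129, 156}.
96 is not in this set.

no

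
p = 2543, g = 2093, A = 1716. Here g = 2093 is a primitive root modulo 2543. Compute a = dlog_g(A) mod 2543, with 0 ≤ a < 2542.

1651

Baby-step giant-step with m = ceil(sqrt(2542)) = 51.
Baby table (2093^j mod 2543 for j=0..50):
  0:1  1:2093  2:1603  3:862  4:1179  5:937  6:488  7:1641
  8:1563  9:1061  10:634  11:2059  12:1645  13:2306  14:2387  15:1539
  16:1689  17:307  18:1715  19:1322  20:162  21:847  22:300  23:2322
  24:273  25:1757  26:223  27:1370  28:1449  29:1501  30:988  31:425
  32:2018  33:2294  34:158  35:104  36:1517  37:1417  38:643  39:552
  40:814  41:2435  42:283  43:2343  44:995  45:2361  46:524  47:699
  48:782  49:1577  50:2390
Giant step factor: 2093^(-51) ≡ 2395 (mod 2543).
Scan 1716·2395^i mod 2543 for i = 0, 1, …:
  i=0: 1716   i=1: 332   i=2: 1724   i=3: 1691
  i=4: 1489   i=5: 869   i=6: 1081   i=7: 221
  i=8: 351   i=9: 1455     …   i=31: 644
  i=32: 1322
Match at i=32, j=19: a = 32·51 + 19 = 1651.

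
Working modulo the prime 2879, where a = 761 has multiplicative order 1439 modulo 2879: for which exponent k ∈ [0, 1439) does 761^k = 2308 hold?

1188

Baby-step giant-step with m = ceil(sqrt(1439)) = 38.
Baby table (761^j mod 2879 for j=0..37):
  0:1  1:761  2:442  3:2398  4:2471  5:444  6:1041  7:476
  8:2361  9:225  10:1364  11:1564  12:1177  13:328  14:2014  15:1026
  16:577  17:1489  18:1682  19:1726  20:662  21:2836  22:1825  23:1147
  24:530  25:270  26:1061  27:1301  28:2564  29:2121  30:1841  31:1807
  32:1844  33:1211  34:291  35:2647  36:1946  37:1100
Giant step factor: 761^(-38) ≡ 2762 (mod 2879).
Scan 2308·2762^i mod 2879 for i = 0, 1, …:
  i=0: 2308   i=1: 590   i=2: 66   i=3: 915
  i=4: 2347   i=5: 1785   i=6: 1322   i=7: 792
  i=8: 2343   i=9: 2253     …   i=30: 1637
  i=31: 1364
Match at i=31, j=10: k = 31·38 + 10 = 1188.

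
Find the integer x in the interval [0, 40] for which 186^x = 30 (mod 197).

Compute 186^0 mod 197 = 1, then multiply by 186 repeatedly:
  186^0=1  186^1=186  186^2=121  186^3=48  186^4=63
  186^5=95  186^6=137  186^7=69  186^8=29  186^9=75
  186^10=160  186^11=13  186^12=54  186^13=194  186^14=33
  186^15=31  186^16=53  186^17=8  186^18=109  186^19=180
  186^20=187  186^21=110  186^22=169  186^23=111  186^24=158
  186^25=35  186^26=9  186^27=98  186^28=104  186^29=38
  186^30=173  186^31=67  186^32=51  186^33=30
Found 30 at exponent 33.

33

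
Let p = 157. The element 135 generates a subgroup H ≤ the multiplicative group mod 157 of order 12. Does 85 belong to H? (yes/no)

no

⟨135⟩ has order 12; its elements mod 157 are {1, 12, 13, 22, 28, 50, 107, 129, 135, 144, 145, 156}.
85 is not in this set.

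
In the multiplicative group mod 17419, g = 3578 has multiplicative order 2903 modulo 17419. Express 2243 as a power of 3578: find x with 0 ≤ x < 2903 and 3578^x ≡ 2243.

93

Baby-step giant-step with m = ceil(sqrt(2903)) = 54.
Baby table (3578^j mod 17419 for j=0..53):
  0:1  1:3578  2:16538  3:621  4:9725  5:10307  6:2423  7:12251
  8:7874  9:6649  10:13187  11:12434  12:726  13:2197  14:4897  15:15371
  16:5655  17:10131  18:17198  19:10536  20:3092  21:2111  22:10731  23:4042
  24:4506  25:9893  26:1746  27:11186  28:12065  29:4288  30:13744  31:2195
  32:15160  33:17133  34:4413  35:8100  36:14003  37:5690  38:13428  39:3782
  40:14852  41:12506  42:14476  43:8441  44:14771  45:1392  46:16161  47:10397
  48:10901  49:2637  50:11507  51:10949  52:191  53:4057
Giant step factor: 3578^(-54) ≡ 10874 (mod 17419).
Scan 2243·10874^i mod 17419 for i = 0, 1, …:
  i=0: 2243   i=1: 3782
Match at i=1, j=39: x = 1·54 + 39 = 93.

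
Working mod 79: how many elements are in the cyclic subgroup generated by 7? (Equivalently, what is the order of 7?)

The order of 7 must divide p − 1 = 78 = 2 · 3 · 13.
Divisors: 1, 2, 3, 6, 13, 26, 39, 78.
Check each in increasing order: 7^1 ≡ 7;  7^2 ≡ 49;  7^3 ≡ 27;  7^6 ≡ 18;  7^13 ≡ 56;  7^26 ≡ 55;  7^39 ≡ 78;  7^78 ≡ 1.
Smallest exponent giving 1 is 78.

78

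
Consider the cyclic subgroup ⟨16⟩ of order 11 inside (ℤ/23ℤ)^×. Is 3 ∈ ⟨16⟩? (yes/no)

yes

⟨16⟩ has order 11; its elements mod 23 are {1, 2, 3, 4, 6, 8, 9, 12, 13, 16, 18}.
3 is in this set.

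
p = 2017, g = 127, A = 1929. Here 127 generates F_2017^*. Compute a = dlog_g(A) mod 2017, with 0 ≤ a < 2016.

46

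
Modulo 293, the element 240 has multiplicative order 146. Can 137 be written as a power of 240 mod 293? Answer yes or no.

yes

137 ∈ ⟨240⟩ iff 137^146 ≡ 1 (mod 293), since |⟨240⟩| = 146.
137^146 mod 293 = 1.
Since 1 = 1, 137 lies in the subgroup.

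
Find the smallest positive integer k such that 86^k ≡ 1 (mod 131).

26

The order of 86 must divide p − 1 = 130 = 2 · 5 · 13.
Divisors: 1, 2, 5, 10, 13, 26, 65, 130.
Check each in increasing order: 86^1 ≡ 86;  86^2 ≡ 60;  86^5 ≡ 47;  86^10 ≡ 113;  86^13 ≡ 130;  86^26 ≡ 1.
Smallest exponent giving 1 is 26.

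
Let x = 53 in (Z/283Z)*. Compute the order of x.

94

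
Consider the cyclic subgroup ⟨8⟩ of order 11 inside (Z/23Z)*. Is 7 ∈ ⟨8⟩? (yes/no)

no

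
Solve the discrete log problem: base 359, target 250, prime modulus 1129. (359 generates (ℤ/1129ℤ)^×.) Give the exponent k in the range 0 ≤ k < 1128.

Baby-step giant-step with m = ceil(sqrt(1128)) = 34.
Baby table (359^j mod 1129 for j=0..33):
  0:1  1:359  2:175  3:730  4:142  5:173  6:12  7:921
  8:971  9:857  10:575  11:947  12:144  13:891  14:362  15:123
  16:126  17:74  18:599  19:531  20:957  21:347  22:383  23:888
  24:414  25:727  26:194  27:777  28:80  29:495  30:452  31:821
  32:70  33:292
Giant step factor: 359^(-34) ≡ 648 (mod 1129).
Scan 250·648^i mod 1129 for i = 0, 1, …:
  i=0: 250   i=1: 553   i=2: 451   i=3: 966
  i=4: 502   i=5: 144
Match at i=5, j=12: k = 5·34 + 12 = 182.

182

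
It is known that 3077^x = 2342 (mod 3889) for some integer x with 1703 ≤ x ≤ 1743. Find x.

1707

Compute 3077^1703 mod 3889 = 3482, then multiply by 3077 repeatedly:
  3077^1703=3482  3077^1704=3808  3077^1705=3548  3077^1706=773  3077^1707=2342
Found 2342 at exponent 1707.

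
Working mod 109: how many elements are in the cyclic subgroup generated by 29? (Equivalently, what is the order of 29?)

54

The order of 29 must divide p − 1 = 108 = 2^2 · 3^3.
Divisors: 1, 2, 3, 4, 6, 9, 12, 18, 27, 36, 54, 108.
Check each in increasing order: 29^1 ≡ 29;  29^2 ≡ 78;  29^3 ≡ 82;  29^4 ≡ 89;  29^6 ≡ 75;  29^9 ≡ 46;  29^12 ≡ 66;  29^18 ≡ 45;  29^27 ≡ 108;  29^36 ≡ 63;  29^54 ≡ 1.
Smallest exponent giving 1 is 54.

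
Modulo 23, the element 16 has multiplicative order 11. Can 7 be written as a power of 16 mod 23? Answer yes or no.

⟨16⟩ has order 11; its elements mod 23 are {1, 2, 3, 4, 6, 8, 9, 12, 13, 16, 18}.
7 is not in this set.

no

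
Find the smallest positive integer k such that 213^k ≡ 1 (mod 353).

22

The order of 213 must divide p − 1 = 352 = 2^5 · 11.
Divisors: 1, 2, 4, 8, 11, 16, 22, 32, 44, 88, 176, 352.
Check each in increasing order: 213^1 ≡ 213;  213^2 ≡ 185;  213^4 ≡ 337;  213^8 ≡ 256;  213^11 ≡ 352;  213^16 ≡ 231;  213^22 ≡ 1.
Smallest exponent giving 1 is 22.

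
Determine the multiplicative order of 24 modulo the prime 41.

The order of 24 must divide p − 1 = 40 = 2^3 · 5.
Divisors: 1, 2, 4, 5, 8, 10, 20, 40.
Check each in increasing order: 24^1 ≡ 24;  24^2 ≡ 2;  24^4 ≡ 4;  24^5 ≡ 14;  24^8 ≡ 16;  24^10 ≡ 32;  24^20 ≡ 40;  24^40 ≡ 1.
Smallest exponent giving 1 is 40.

40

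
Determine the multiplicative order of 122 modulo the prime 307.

The order of 122 must divide p − 1 = 306 = 2 · 3^2 · 17.
Divisors: 1, 2, 3, 6, 9, 17, 18, 34, 51, 102, 153, 306.
Check each in increasing order: 122^1 ≡ 122;  122^2 ≡ 148;  122^3 ≡ 250;  122^6 ≡ 179;  122^9 ≡ 235;  122^17 ≡ 274;  122^18 ≡ 272;  122^34 ≡ 168;  122^51 ≡ 289;  122^102 ≡ 17;  122^153 ≡ 1.
Smallest exponent giving 1 is 153.

153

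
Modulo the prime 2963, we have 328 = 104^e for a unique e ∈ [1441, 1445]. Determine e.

Compute 104^1441 mod 2963 = 1707, then multiply by 104 repeatedly:
  104^1441=1707  104^1442=2711  104^1443=459  104^1444=328
Found 328 at exponent 1444.

1444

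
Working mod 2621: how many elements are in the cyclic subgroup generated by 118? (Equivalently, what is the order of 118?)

The order of 118 must divide p − 1 = 2620 = 2^2 · 5 · 131.
Divisors: 1, 2, 4, 5, 10, 20, 131, 262, 524, 655, 1310, 2620.
Check each in increasing order: 118^1 ≡ 118;  118^2 ≡ 819;  118^4 ≡ 2406;  118^5 ≡ 840;  118^10 ≡ 551;  118^20 ≡ 2186;  118^131 ≡ 1022;  118^262 ≡ 1326;  118^524 ≡ 2206;  118^655 ≡ 472;  118^1310 ≡ 2620;  118^2620 ≡ 1.
Smallest exponent giving 1 is 2620.

2620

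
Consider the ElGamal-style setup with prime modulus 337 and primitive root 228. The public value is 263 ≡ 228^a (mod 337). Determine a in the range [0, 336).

100

Baby-step giant-step with m = ceil(sqrt(336)) = 19.
Baby table (228^j mod 337 for j=0..18):
  0:1  1:228  2:86  3:62  4:319  5:277  6:137  7:232
  8:324  9:69  10:230  11:205  12:234  13:106  14:241  15:17
  16:169  17:114  18:43
Giant step factor: 228^(-19) ≡ 87 (mod 337).
Scan 263·87^i mod 337 for i = 0, 1, …:
  i=0: 263   i=1: 302   i=2: 325   i=3: 304
  i=4: 162   i=5: 277
Match at i=5, j=5: a = 5·19 + 5 = 100.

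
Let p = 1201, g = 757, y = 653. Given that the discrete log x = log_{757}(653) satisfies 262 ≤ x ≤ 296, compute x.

292

Compute 757^262 mod 1201 = 756, then multiply by 757 repeatedly:
  757^262=756  757^263=616  757^264=324  757^265=264  757^266=482
  757^267=971  757^268=35  757^269=73  757^270=15  757^271=546
  757^272=178  757^273=234  757^274=591  757^275=615  757^276=768
  757^277=92  757^278=1187  757^279=211  757^280=1195  757^281=262
  757^282=169  757^283=627  757^284=244  757^285=955  757^286=1134
  757^287=924  757^288=486  757^289=396  757^290=723  757^291=856
  757^292=653
Found 653 at exponent 292.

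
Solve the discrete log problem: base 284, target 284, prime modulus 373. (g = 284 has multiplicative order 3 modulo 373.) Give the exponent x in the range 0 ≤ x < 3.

1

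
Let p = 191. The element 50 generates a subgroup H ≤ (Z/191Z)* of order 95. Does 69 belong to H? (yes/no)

yes

69 ∈ ⟨50⟩ iff 69^95 ≡ 1 (mod 191), since |⟨50⟩| = 95.
69^95 mod 191 = 1.
Since 1 = 1, 69 lies in the subgroup.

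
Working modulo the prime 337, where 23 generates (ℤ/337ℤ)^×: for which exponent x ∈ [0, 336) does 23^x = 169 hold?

Baby-step giant-step with m = ceil(sqrt(336)) = 19.
Baby table (23^j mod 337 for j=0..18):
  0:1  1:23  2:192  3:35  4:131  5:317  6:214  7:204
  8:311  9:76  10:63  11:101  12:301  13:183  14:165  15:88
  16:2  17:46  18:47
Giant step factor: 23^(-19) ≡ 130 (mod 337).
Scan 169·130^i mod 337 for i = 0, 1, …:
  i=0: 169   i=1: 65   i=2: 25   i=3: 217
  i=4: 239   i=5: 66   i=6: 155   i=7: 267
  i=8: 336   i=9: 207     …   i=15: 140
  i=16: 2
Match at i=16, j=16: x = 16·19 + 16 = 320.

320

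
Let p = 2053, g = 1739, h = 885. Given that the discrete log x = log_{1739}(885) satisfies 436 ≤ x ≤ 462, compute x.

452

Compute 1739^436 mod 2053 = 781, then multiply by 1739 repeatedly:
  1739^436=781  1739^437=1126  1739^438=1605  1739^439=1068  1739^440=1340
  1739^441=105  1739^442=1931  1739^443=1354  1739^444=1868  1739^445=606
  1739^446=645  1739^447=717  1739^448=692  1739^449=330  1739^450=1083
  1739^451=736  1739^452=885
Found 885 at exponent 452.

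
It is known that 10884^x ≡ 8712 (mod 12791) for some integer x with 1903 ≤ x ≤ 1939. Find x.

1936

Compute 10884^1903 mod 12791 = 3774, then multiply by 10884 repeatedly:
  10884^1903=3774  10884^1904=4315  10884^1905=8699  10884^1906=934  10884^1907=9602
  10884^1908=5698  10884^1909=6264  10884^1910=1346  10884^1911=4169  10884^1912=5719
  10884^1913=4590  10884^1914=8705  10884^1915=2283  10884^1916=8050  10884^1917=10641
  10884^1918=6930  10884^1919=10384  10884^1920=10971  10884^1921=4379  10884^1922=1770
  10884^1923=1434  10884^1924=2636  10884^1925=11  10884^1926=4605  10884^1927=5682
  10884^1928=11194  10884^1929=1221  10884^1930=12306  10884^1931=3943  10884^1932=1807
  10884^1933=7621  10884^1934=10120  10884^1935=2779  10884^1936=8712
Found 8712 at exponent 1936.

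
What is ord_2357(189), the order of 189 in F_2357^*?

589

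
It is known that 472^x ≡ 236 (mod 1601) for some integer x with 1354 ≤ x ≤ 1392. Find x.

1373

Compute 472^1354 mod 1601 = 952, then multiply by 472 repeatedly:
  472^1354=952  472^1355=1064  472^1356=1095  472^1357=1318  472^1358=908
  472^1359=1109  472^1360=1522  472^1361=1136  472^1362=1458  472^1363=1347
  472^1364=187  472^1365=209  472^1366=987  472^1367=1574  472^1368=64
  472^1369=1390  472^1370=1271  472^1371=1138  472^1372=801  472^1373=236
Found 236 at exponent 1373.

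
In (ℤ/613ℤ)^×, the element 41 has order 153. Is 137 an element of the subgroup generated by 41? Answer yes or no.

137 ∈ ⟨41⟩ iff 137^153 ≡ 1 (mod 613), since |⟨41⟩| = 153.
137^153 mod 613 = 1.
Since 1 = 1, 137 lies in the subgroup.

yes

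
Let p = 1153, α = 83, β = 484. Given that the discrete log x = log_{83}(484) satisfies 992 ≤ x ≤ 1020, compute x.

996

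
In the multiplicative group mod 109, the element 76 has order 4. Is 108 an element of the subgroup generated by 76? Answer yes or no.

yes

⟨76⟩ has order 4; its elements mod 109 are {1, 33, 76, 108}.
108 is in this set.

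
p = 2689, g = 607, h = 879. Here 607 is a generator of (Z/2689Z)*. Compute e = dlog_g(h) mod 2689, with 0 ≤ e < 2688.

803

Baby-step giant-step with m = ceil(sqrt(2688)) = 52.
Baby table (607^j mod 2689 for j=0..51):
  0:1  1:607  2:56  3:1724  4:447  5:2429  6:831  7:1574
  8:823  9:2096  10:375  11:1749  12:2177  13:1140  14:907  15:1993
  16:2390  17:1359  18:2079  19:812  20:797  21:2448  22:1608  23:2638
  24:1311  25:2522  26:813  27:1404  28:2504  29:643  30:396  31:1051
  32:664  33:2387  34:2227  35:1911  36:1018  37:2145  38:539  39:1804
  40:605  41:1531  42:1612  43:2377  44:1535  45:1351  46:2601  47:364
  48:450  49:1561  50:999  51:1368
Giant step factor: 607^(-52) ≡ 2479 (mod 2689).
Scan 879·2479^i mod 2689 for i = 0, 1, …:
  i=0: 879   i=1: 951   i=2: 1965   i=3: 1456
  i=4: 786   i=5: 1658   i=6: 1390   i=7: 1201
  i=8: 556   i=9: 1556     …   i=14: 2574
  i=15: 2638
Match at i=15, j=23: e = 15·52 + 23 = 803.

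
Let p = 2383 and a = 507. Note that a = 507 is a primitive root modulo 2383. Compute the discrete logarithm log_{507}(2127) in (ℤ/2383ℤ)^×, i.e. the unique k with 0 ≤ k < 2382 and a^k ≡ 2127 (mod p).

1233

Baby-step giant-step with m = ceil(sqrt(2382)) = 49.
Baby table (507^j mod 2383 for j=0..48):
  0:1  1:507  2:2068  3:2339  4:1522  5:1945  6:1936  7:2139
  8:208  9:604  10:1204  11:380  12:2020  13:1833  14:2344  15:1674
  16:370  17:1716  18:217  19:401  20:752  21:2367  22:1420  23:274
  24:704  25:1861  26:2242  27:3  28:1521  29:1438  30:2251  31:2183
  32:1069  33:1042  34:1651  35:624  36:1812  37:1229  38:1140  39:1294
  40:733  41:2266  42:256  43:1110  44:382  45:651  46:1203  47:2256
  48:2335
Giant step factor: 507^(-49) ≡ 1540 (mod 2383).
Scan 2127·1540^i mod 2383 for i = 0, 1, …:
  i=0: 2127   i=1: 1338   i=2: 1608   i=3: 383
  i=4: 1219   i=5: 1839   i=6: 1056   i=7: 1034
  i=8: 516   i=9: 1101     …   i=24: 1987
  i=25: 208
Match at i=25, j=8: k = 25·49 + 8 = 1233.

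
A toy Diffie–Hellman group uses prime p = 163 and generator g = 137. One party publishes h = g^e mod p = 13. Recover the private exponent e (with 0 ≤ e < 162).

15

Baby-step giant-step with m = ceil(sqrt(162)) = 13.
Baby table (137^j mod 163 for j=0..12):
  0:1  1:137  2:24  3:28  4:87  5:20  6:132  7:154
  8:71  9:110  10:74  11:32  12:146
Giant step factor: 137^(-13) ≡ 52 (mod 163).
Scan 13·52^i mod 163 for i = 0, 1, …:
  i=0: 13   i=1: 24
Match at i=1, j=2: e = 1·13 + 2 = 15.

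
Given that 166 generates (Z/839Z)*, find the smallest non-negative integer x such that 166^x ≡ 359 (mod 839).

39

Baby-step giant-step with m = ceil(sqrt(838)) = 29.
Baby table (166^j mod 839 for j=0..28):
  0:1  1:166  2:708  3:68  4:381  5:321  6:429  7:738
  8:14  9:646  10:683  11:113  12:300  13:299  14:133  15:264
  16:196  17:654  18:333  19:743  20:5  21:830  22:184  23:340
  24:227  25:766  26:467  27:334  28:70
Giant step factor: 166^(-29) ≡ 273 (mod 839).
Scan 359·273^i mod 839 for i = 0, 1, …:
  i=0: 359   i=1: 683
Match at i=1, j=10: x = 1·29 + 10 = 39.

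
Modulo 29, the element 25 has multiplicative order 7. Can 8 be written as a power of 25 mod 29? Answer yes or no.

⟨25⟩ has order 7; its elements mod 29 are {1, 7, 16, 20, 23, 24, 25}.
8 is not in this set.

no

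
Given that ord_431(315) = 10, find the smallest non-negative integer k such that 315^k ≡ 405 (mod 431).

Successive powers of 315 modulo 431:
  315^0=1  315^1=315  315^2=95  315^3=186  315^4=405
So 315^4 ≡ 405 (mod 431), giving k = 4.

4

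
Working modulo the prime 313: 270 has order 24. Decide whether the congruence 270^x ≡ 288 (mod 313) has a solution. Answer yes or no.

yes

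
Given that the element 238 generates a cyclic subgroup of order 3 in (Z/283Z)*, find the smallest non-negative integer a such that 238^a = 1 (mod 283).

0

Successive powers of 238 modulo 283:
  238^0=1
So 238^0 ≡ 1 (mod 283), giving a = 0.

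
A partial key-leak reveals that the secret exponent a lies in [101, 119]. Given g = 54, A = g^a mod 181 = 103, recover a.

Compute 54^101 mod 181 = 157, then multiply by 54 repeatedly:
  54^101=157  54^102=152  54^103=63  54^104=144  54^105=174
  54^106=165  54^107=41  54^108=42  54^109=96  54^110=116
  54^111=110  54^112=148  54^113=28  54^114=64  54^115=17
  54^116=13  54^117=159  54^118=79  54^119=103
Found 103 at exponent 119.

119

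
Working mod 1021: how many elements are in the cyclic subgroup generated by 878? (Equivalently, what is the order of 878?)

The order of 878 must divide p − 1 = 1020 = 2^2 · 3 · 5 · 17.
Divisors: 1, 2, 3, 4, 5, 6, 10, 12, 15, 17, 20, 30, 34, 51, 60, 68, 85, 102, 170, 204, 255, 340, 510, 1020.
Check each in increasing order: 878^1 ≡ 878;  878^2 ≡ 29;  878^3 ≡ 958;  878^4 ≡ 841;  878^5 ≡ 215;  878^6 ≡ 906;  878^10 ≡ 280;  878^12 ≡ 973;  878^15 ≡ 982;  878^17 ≡ 911;  878^20 ≡ 804;  878^30 ≡ 500;  878^34 ≡ 869;  878^51 ≡ 384;  878^60 ≡ 876;  878^68 ≡ 642;  878^85 ≡ 850;  878^102 ≡ 432;  878^170 ≡ 653;  878^204 ≡ 802;  878^255 ≡ 647;  878^340 ≡ 652;  878^510 ≡ 1020;  878^1020 ≡ 1.
Smallest exponent giving 1 is 1020.

1020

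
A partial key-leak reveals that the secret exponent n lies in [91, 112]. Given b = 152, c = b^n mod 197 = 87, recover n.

105

Compute 152^91 mod 197 = 77, then multiply by 152 repeatedly:
  152^91=77  152^92=81  152^93=98  152^94=121  152^95=71
  152^96=154  152^97=162  152^98=196  152^99=45  152^100=142
  152^101=111  152^102=127  152^103=195  152^104=90  152^105=87
Found 87 at exponent 105.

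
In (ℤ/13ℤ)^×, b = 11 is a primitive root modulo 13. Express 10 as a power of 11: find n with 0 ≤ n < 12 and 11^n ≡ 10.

Successive powers of 11 modulo 13:
  11^0=1  11^1=11  11^2=4  11^3=5  11^4=3  11^5=7
  11^6=12  11^7=2  11^8=9  11^9=8  11^10=10
So 11^10 ≡ 10 (mod 13), giving n = 10.

10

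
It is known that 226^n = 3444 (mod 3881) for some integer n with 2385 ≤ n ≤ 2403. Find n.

2387

Compute 226^2385 mod 3881 = 3058, then multiply by 226 repeatedly:
  226^2385=3058  226^2386=290  226^2387=3444
Found 3444 at exponent 2387.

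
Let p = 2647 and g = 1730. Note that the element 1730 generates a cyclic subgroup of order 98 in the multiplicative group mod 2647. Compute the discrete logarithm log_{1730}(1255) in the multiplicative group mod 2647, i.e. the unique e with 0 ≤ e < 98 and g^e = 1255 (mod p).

Successive powers of 1730 modulo 2647:
  1730^0=1  1730^1=1730  1730^2=1790  1730^3=2357  1730^4=1230  1730^5=2359
  1730^6=2043  1730^7=645  1730^8=1463  1730^9=458  1730^10=887  1730^11=1897
  1730^12=2177  1730^13=2176  1730^14=446  1730^15=1303  1730^16=1593  1730^17=363
  1730^18=651  1730^19=1255
So 1730^19 ≡ 1255 (mod 2647), giving e = 19.

19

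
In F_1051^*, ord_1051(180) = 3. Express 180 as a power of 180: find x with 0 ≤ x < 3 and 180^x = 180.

1

Successive powers of 180 modulo 1051:
  180^0=1  180^1=180
So 180^1 ≡ 180 (mod 1051), giving x = 1.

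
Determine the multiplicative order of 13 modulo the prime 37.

36

The order of 13 must divide p − 1 = 36 = 2^2 · 3^2.
Divisors: 1, 2, 3, 4, 6, 9, 12, 18, 36.
Check each in increasing order: 13^1 ≡ 13;  13^2 ≡ 21;  13^3 ≡ 14;  13^4 ≡ 34;  13^6 ≡ 11;  13^9 ≡ 6;  13^12 ≡ 10;  13^18 ≡ 36;  13^36 ≡ 1.
Smallest exponent giving 1 is 36.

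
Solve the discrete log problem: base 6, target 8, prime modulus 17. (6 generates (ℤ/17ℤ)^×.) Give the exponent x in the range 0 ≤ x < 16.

Successive powers of 6 modulo 17:
  6^0=1  6^1=6  6^2=2  6^3=12  6^4=4  6^5=7
  6^6=8
So 6^6 ≡ 8 (mod 17), giving x = 6.

6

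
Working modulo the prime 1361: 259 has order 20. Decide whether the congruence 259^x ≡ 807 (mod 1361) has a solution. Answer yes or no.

no

807 ∈ ⟨259⟩ iff 807^20 ≡ 1 (mod 1361), since |⟨259⟩| = 20.
807^20 mod 1361 = 385.
Since 385 ≠ 1, 807 does not lie in the subgroup.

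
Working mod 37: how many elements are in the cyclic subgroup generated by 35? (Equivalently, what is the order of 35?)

The order of 35 must divide p − 1 = 36 = 2^2 · 3^2.
Divisors: 1, 2, 3, 4, 6, 9, 12, 18, 36.
Check each in increasing order: 35^1 ≡ 35;  35^2 ≡ 4;  35^3 ≡ 29;  35^4 ≡ 16;  35^6 ≡ 27;  35^9 ≡ 6;  35^12 ≡ 26;  35^18 ≡ 36;  35^36 ≡ 1.
Smallest exponent giving 1 is 36.

36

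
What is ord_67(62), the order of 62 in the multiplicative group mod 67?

The order of 62 must divide p − 1 = 66 = 2 · 3 · 11.
Divisors: 1, 2, 3, 6, 11, 22, 33, 66.
Check each in increasing order: 62^1 ≡ 62;  62^2 ≡ 25;  62^3 ≡ 9;  62^6 ≡ 14;  62^11 ≡ 1.
Smallest exponent giving 1 is 11.

11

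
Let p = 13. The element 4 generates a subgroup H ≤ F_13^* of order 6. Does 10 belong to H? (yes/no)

yes

10 ∈ ⟨4⟩ iff 10^6 ≡ 1 (mod 13), since |⟨4⟩| = 6.
10^6 mod 13 = 1.
Since 1 = 1, 10 lies in the subgroup.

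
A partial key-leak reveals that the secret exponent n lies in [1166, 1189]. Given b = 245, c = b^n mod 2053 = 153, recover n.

Compute 245^1166 mod 2053 = 1587, then multiply by 245 repeatedly:
  245^1166=1587  245^1167=798  245^1168=475  245^1169=1407  245^1170=1864
  245^1171=914  245^1172=153
Found 153 at exponent 1172.

1172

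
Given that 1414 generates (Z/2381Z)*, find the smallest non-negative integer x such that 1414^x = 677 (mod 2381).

332

Baby-step giant-step with m = ceil(sqrt(2380)) = 49.
Baby table (1414^j mod 2381 for j=0..48):
  0:1  1:1414  2:1737  3:1307  4:442  5:1166  6:1072  7:1492
  8:122  9:1076  10:5  11:2308  12:1542  13:1773  14:2210  15:1068
  16:598  17:317  18:610  19:618  20:25  21:2016  22:567  23:1722
  24:1526  25:578  26:609  27:1585  28:669  29:709  30:125  31:556
  32:454  33:1467  34:487  35:509  36:664  37:782  38:964  39:1164
  40:625  41:399  42:2270  43:192  44:54  45:164  46:939  47:1529
  48:58
Giant step factor: 1414^(-49) ≡ 1186 (mod 2381).
Scan 677·1186^i mod 2381 for i = 0, 1, …:
  i=0: 677   i=1: 525   i=2: 1209   i=3: 512
  i=4: 77   i=5: 844   i=6: 964
Match at i=6, j=38: x = 6·49 + 38 = 332.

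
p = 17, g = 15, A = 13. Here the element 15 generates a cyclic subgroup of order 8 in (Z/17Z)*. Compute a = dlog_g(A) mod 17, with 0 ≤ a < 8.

6

Successive powers of 15 modulo 17:
  15^0=1  15^1=15  15^2=4  15^3=9  15^4=16  15^5=2
  15^6=13
So 15^6 ≡ 13 (mod 17), giving a = 6.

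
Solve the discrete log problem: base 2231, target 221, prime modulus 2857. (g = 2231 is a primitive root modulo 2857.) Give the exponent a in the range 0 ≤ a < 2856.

Baby-step giant-step with m = ceil(sqrt(2856)) = 54.
Baby table (2231^j mod 2857 for j=0..53):
  0:1  1:2231  2:467  3:1929  4:957  5:888  6:1227  7:431
  8:1609  9:1287  10:12  11:1059  12:2747  13:292  14:56  15:2085
  16:439  17:2315  18:2166  19:1159  20:144  21:1280  22:1537  23:647
  24:672  25:2164  26:2411  27:2067  28:279  29:2480  30:1728  31:1075
  32:1302  33:2050  34:2350  35:255  36:362  37:1948  38:491  39:1190
  40:737  41:1472  42:1339  43:1744  44:2487  45:203  46:1487  47:520
  48:178  49:2852  50:273  51:522  52:1783  53:929
Giant step factor: 2231^(-54) ≡ 1128 (mod 2857).
Scan 221·1128^i mod 2857 for i = 0, 1, …:
  i=0: 221   i=1: 729   i=2: 2353   i=3: 31
  i=4: 684   i=5: 162   i=6: 2745   i=7: 2229
  i=8: 152   i=9: 36     …   i=41: 1582
  i=42: 1728
Match at i=42, j=30: a = 42·54 + 30 = 2298.

2298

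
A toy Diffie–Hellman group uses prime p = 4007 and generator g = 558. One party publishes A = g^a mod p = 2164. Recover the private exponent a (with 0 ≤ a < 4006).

3973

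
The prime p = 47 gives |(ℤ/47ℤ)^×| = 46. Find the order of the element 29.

46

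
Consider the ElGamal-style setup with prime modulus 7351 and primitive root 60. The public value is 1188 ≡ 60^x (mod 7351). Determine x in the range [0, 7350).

3650

Baby-step giant-step with m = ceil(sqrt(7350)) = 86.
Baby table (60^j mod 7351 for j=0..85):
  0:1  1:60  2:3600  3:2821  4:187  5:3869  6:4259  7:5606
  8:5565  9:3105  10:2525  11:4480  12:4164  13:7257  14:1711  15:7097
  16:6813  17:4475  18:3864  19:3959  20:2308  21:6162  22:2170  23:5233
  24:5238  25:5538  26:1485  27:888  28:1823  29:6466  30:5708  31:4334
  32:2755  33:3578  34:1501  35:1848  36:615  37:145  38:1349  39:79
  40:4740  41:5062  42:2329  43:71  44:4260  45:5666  46:1814  47:5926
  48:2712  49:998  50:1072  51:5512  52:7276  53:2851  54:1987  55:1604
  56:677  57:3865  58:4019  59:5908  60:1632  61:2357  62:1751  63:2146
  64:3793  65:7050  66:3993  67:4348  68:3595  69:2521  70:4240  71:4466
  72:3324  73:963  74:6323  75:4479  76:4104  77:3657  78:6241  79:6910
  80:2944  81:216  82:5609  83:5745  84:6554  85:3637
Giant step factor: 60^(-86) ≡ 2008 (mod 7351).
Scan 1188·2008^i mod 7351 for i = 0, 1, …:
  i=0: 1188   i=1: 3780   i=2: 4008   i=3: 6070
  i=4: 602   i=5: 3252   i=6: 2328   i=7: 6739
  i=8: 6072   i=9: 4618     …   i=41: 634
  i=42: 1349
Match at i=42, j=38: x = 42·86 + 38 = 3650.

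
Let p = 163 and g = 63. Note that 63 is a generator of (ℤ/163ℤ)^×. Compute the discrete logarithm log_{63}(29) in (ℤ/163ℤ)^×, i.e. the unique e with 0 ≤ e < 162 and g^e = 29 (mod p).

97

Baby-step giant-step with m = ceil(sqrt(162)) = 13.
Baby table (63^j mod 163 for j=0..12):
  0:1  1:63  2:57  3:5  4:152  5:122  6:25  7:108
  8:121  9:125  10:51  11:116  12:136
Giant step factor: 63^(-13) ≡ 101 (mod 163).
Scan 29·101^i mod 163 for i = 0, 1, …:
  i=0: 29   i=1: 158   i=2: 147   i=3: 14
  i=4: 110   i=5: 26   i=6: 18   i=7: 25
Match at i=7, j=6: e = 7·13 + 6 = 97.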